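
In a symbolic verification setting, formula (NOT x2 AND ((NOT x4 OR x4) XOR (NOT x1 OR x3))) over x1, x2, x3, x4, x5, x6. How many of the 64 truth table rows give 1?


Formula: (NOT x2 AND ((NOT x4 OR x4) XOR (NOT x1 OR x3))) over 6 vars (64 rows)
Evaluate each row (x1, x2, x3, x4, x5, x6 as bits, MSB first):
  row 0 [000000]: (NOT 0 AND ((NOT 0 OR 0) XOR (NOT 0 OR 0))) -> 0
  row 1 [000001]: (NOT 0 AND ((NOT 0 OR 0) XOR (NOT 0 OR 0))) -> 0
  row 2 [000010]: (NOT 0 AND ((NOT 0 OR 0) XOR (NOT 0 OR 0))) -> 0
  row 3 [000011]: (NOT 0 AND ((NOT 0 OR 0) XOR (NOT 0 OR 0))) -> 0
  row 4 [000100]: (NOT 0 AND ((NOT 1 OR 1) XOR (NOT 0 OR 0))) -> 0
  (every remaining row is evaluated the same way; all 64 results are listed next)
Full result column, 8 rows per line (x1,x2,x3 fixed per line; x4,x5,x6 runs 000..111 left to right):
  rows 0-7 [x1,x2,x3=000]: 00000000  (ones: 0)
  rows 8-15 [x1,x2,x3=001]: 00000000  (ones: 0)
  rows 16-23 [x1,x2,x3=010]: 00000000  (ones: 0)
  rows 24-31 [x1,x2,x3=011]: 00000000  (ones: 0)
  rows 32-39 [x1,x2,x3=100]: 11111111  (ones: 8)
  rows 40-47 [x1,x2,x3=101]: 00000000  (ones: 0)
  rows 48-55 [x1,x2,x3=110]: 00000000  (ones: 0)
  rows 56-63 [x1,x2,x3=111]: 00000000  (ones: 0)
Count of 1-rows = 0+0+0+0+8+0+0+0 = 8

8


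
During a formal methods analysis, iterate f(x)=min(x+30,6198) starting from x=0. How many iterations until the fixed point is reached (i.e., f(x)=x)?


Step 1: x=0, cap=6198, increment=30
Step 2: x grows by 30 each step until capped at 6198; fixed point is x=6198
Step 3: iterations = ceil(6198/30) = 207

207


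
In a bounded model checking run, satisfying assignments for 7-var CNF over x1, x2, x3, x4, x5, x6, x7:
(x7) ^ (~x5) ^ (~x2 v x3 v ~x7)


CNF with 3 clauses over 7 vars (128 assignments).
An assignment satisfies CNF iff every clause has >=1 true literal.
Check each row (bits = x1,x2,x3,x4,x5,x6,x7; clause T/F shown):
  row 0 [0000000]: clauses=FTT -> 0
  row 1 [0000001]: clauses=TTT -> 1
  row 2 [0000010]: clauses=FTT -> 0
  row 3 [0000011]: clauses=TTT -> 1
  row 4 [0000100]: clauses=FFT -> 0
  (every remaining row is evaluated the same way; all 128 results are listed next)
Full result column, 8 rows per line (x1,x2,x3,x4 fixed per line; x5,x6,x7 runs 000..111 left to right):
  rows 0-7 [x1,x2,x3,x4=0000]: 01010000  (ones: 2)
  rows 8-15 [x1,x2,x3,x4=0001]: 01010000  (ones: 2)
  rows 16-23 [x1,x2,x3,x4=0010]: 01010000  (ones: 2)
  rows 24-31 [x1,x2,x3,x4=0011]: 01010000  (ones: 2)
  rows 32-39 [x1,x2,x3,x4=0100]: 00000000  (ones: 0)
  rows 40-47 [x1,x2,x3,x4=0101]: 00000000  (ones: 0)
  rows 48-55 [x1,x2,x3,x4=0110]: 01010000  (ones: 2)
  rows 56-63 [x1,x2,x3,x4=0111]: 01010000  (ones: 2)
  rows 64-71 [x1,x2,x3,x4=1000]: 01010000  (ones: 2)
  rows 72-79 [x1,x2,x3,x4=1001]: 01010000  (ones: 2)
  rows 80-87 [x1,x2,x3,x4=1010]: 01010000  (ones: 2)
  rows 88-95 [x1,x2,x3,x4=1011]: 01010000  (ones: 2)
  rows 96-103 [x1,x2,x3,x4=1100]: 00000000  (ones: 0)
  rows 104-111 [x1,x2,x3,x4=1101]: 00000000  (ones: 0)
  rows 112-119 [x1,x2,x3,x4=1110]: 01010000  (ones: 2)
  rows 120-127 [x1,x2,x3,x4=1111]: 01010000  (ones: 2)
Satisfying assignments = 2+2+2+2+0+0+2+2+2+2+2+2+0+0+2+2 = 24

24


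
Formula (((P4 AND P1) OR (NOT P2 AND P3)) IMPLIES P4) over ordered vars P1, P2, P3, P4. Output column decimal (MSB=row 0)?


Formula: (((P4 AND P1) OR (NOT P2 AND P3)) IMPLIES P4) over P1, P2, P3, P4 (16 rows)
Evaluate each row (bits = P1,P2,P3,P4, MSB first):
  row 0 [0000]: (((0 AND 0) OR (NOT 0 AND 0)) IMPLIES 0) -> 1
  row 1 [0001]: (((1 AND 0) OR (NOT 0 AND 0)) IMPLIES 1) -> 1
  row 2 [0010]: (((0 AND 0) OR (NOT 0 AND 1)) IMPLIES 0) -> 0
  row 3 [0011]: (((1 AND 0) OR (NOT 0 AND 1)) IMPLIES 1) -> 1
  row 4 [0100]: (((0 AND 0) OR (NOT 1 AND 0)) IMPLIES 0) -> 1
  row 5 [0101]: (((1 AND 0) OR (NOT 1 AND 0)) IMPLIES 1) -> 1
  row 6 [0110]: (((0 AND 0) OR (NOT 1 AND 1)) IMPLIES 0) -> 1
  row 7 [0111]: (((1 AND 0) OR (NOT 1 AND 1)) IMPLIES 1) -> 1
  row 8 [1000]: (((0 AND 1) OR (NOT 0 AND 0)) IMPLIES 0) -> 1
  row 9 [1001]: (((1 AND 1) OR (NOT 0 AND 0)) IMPLIES 1) -> 1
  row 10 [1010]: (((0 AND 1) OR (NOT 0 AND 1)) IMPLIES 0) -> 0
  row 11 [1011]: (((1 AND 1) OR (NOT 0 AND 1)) IMPLIES 1) -> 1
  row 12 [1100]: (((0 AND 1) OR (NOT 1 AND 0)) IMPLIES 0) -> 1
  row 13 [1101]: (((1 AND 1) OR (NOT 1 AND 0)) IMPLIES 1) -> 1
  row 14 [1110]: (((0 AND 1) OR (NOT 1 AND 1)) IMPLIES 0) -> 1
  row 15 [1111]: (((1 AND 1) OR (NOT 1 AND 1)) IMPLIES 1) -> 1
Full result column, 4 rows per line (P1,P2 fixed per line; P3,P4 runs 00..11 left to right):
  rows 0-3 [P1,P2=00]: 1101  = hex D
  rows 4-7 [P1,P2=01]: 1111  = hex F
  rows 8-11 [P1,P2=10]: 1101  = hex D
  rows 12-15 [P1,P2=11]: 1111  = hex F
Output column (row 0 .. row 15) = 1101111111011111
Output column grouped in 4s = 1101 1111 1101 1111 = 0xDFDF
Convert to decimal digit by digit (value = value*16 + digit):
  D -> 13
  13*16 + 15 (F) = 223
  223*16 + 13 (D) = 3581
  3581*16 + 15 (F) = 57311
Decimal = 57311

57311


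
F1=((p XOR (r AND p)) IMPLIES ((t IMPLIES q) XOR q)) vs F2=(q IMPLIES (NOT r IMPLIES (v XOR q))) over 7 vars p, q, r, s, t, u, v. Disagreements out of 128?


F1 = ((p XOR (r AND p)) IMPLIES ((t IMPLIES q) XOR q))
F2 = (q IMPLIES (NOT r IMPLIES (v XOR q)))
Evaluate both on each of 128 rows (bits = p,q,r,s,t,u,v):
  row 0 [0000000]: F1=1 F2=1 -> 0
  row 1 [0000001]: F1=1 F2=1 -> 0
  row 2 [0000010]: F1=1 F2=1 -> 0
  row 3 [0000011]: F1=1 F2=1 -> 0
  row 4 [0000100]: F1=1 F2=1 -> 0
  (every remaining row is evaluated the same way; all 128 results are listed next)
Full result column, 8 rows per line (p,q,r,s fixed per line; t,u,v runs 000..111 left to right):
  rows 0-7 [p,q,r,s=0000]: 00000000  (ones: 0)
  rows 8-15 [p,q,r,s=0001]: 00000000  (ones: 0)
  rows 16-23 [p,q,r,s=0010]: 00000000  (ones: 0)
  rows 24-31 [p,q,r,s=0011]: 00000000  (ones: 0)
  rows 32-39 [p,q,r,s=0100]: 01010101  (ones: 4)
  rows 40-47 [p,q,r,s=0101]: 01010101  (ones: 4)
  rows 48-55 [p,q,r,s=0110]: 00000000  (ones: 0)
  rows 56-63 [p,q,r,s=0111]: 00000000  (ones: 0)
  rows 64-71 [p,q,r,s=1000]: 00001111  (ones: 4)
  rows 72-79 [p,q,r,s=1001]: 00001111  (ones: 4)
  rows 80-87 [p,q,r,s=1010]: 00000000  (ones: 0)
  rows 88-95 [p,q,r,s=1011]: 00000000  (ones: 0)
  rows 96-103 [p,q,r,s=1100]: 10101010  (ones: 4)
  rows 104-111 [p,q,r,s=1101]: 10101010  (ones: 4)
  rows 112-119 [p,q,r,s=1110]: 00000000  (ones: 0)
  rows 120-127 [p,q,r,s=1111]: 00000000  (ones: 0)
Disagreements = 0+0+0+0+4+4+0+0+4+4+0+0+4+4+0+0 = 24

24


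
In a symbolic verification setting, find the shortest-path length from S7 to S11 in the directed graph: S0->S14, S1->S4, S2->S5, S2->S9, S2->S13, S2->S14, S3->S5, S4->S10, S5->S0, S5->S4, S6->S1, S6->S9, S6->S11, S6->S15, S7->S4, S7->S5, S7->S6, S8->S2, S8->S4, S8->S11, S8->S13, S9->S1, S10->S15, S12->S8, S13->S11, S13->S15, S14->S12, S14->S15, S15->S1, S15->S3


BFS layer-by-layer from S7:
  dist 0: {S7}
  dist 1: {S4, S5, S6}
  dist 2: {S0, S1, S9, S10, S11, S15}
  -> S11 reached at distance 2
Shortest path length = 2

2


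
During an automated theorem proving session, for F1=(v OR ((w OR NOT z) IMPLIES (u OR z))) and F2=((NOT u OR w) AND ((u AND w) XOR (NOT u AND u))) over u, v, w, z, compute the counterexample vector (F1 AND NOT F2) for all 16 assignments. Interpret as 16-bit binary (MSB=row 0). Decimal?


F1 = (v OR ((w OR NOT z) IMPLIES (u OR z)))
F2 = ((NOT u OR w) AND ((u AND w) XOR (NOT u AND u)))
Counterexample to F1=>F2 is where F1=1 and F2=0.
Evaluate each row (bits = u,v,w,z, MSB first):
  row 0 [0000]: F1=0 F2=0 -> F1&~F2 -> 0
  row 1 [0001]: F1=1 F2=0 -> F1&~F2 -> 1
  row 2 [0010]: F1=0 F2=0 -> F1&~F2 -> 0
  row 3 [0011]: F1=1 F2=0 -> F1&~F2 -> 1
  row 4 [0100]: F1=1 F2=0 -> F1&~F2 -> 1
  row 5 [0101]: F1=1 F2=0 -> F1&~F2 -> 1
  row 6 [0110]: F1=1 F2=0 -> F1&~F2 -> 1
  row 7 [0111]: F1=1 F2=0 -> F1&~F2 -> 1
  row 8 [1000]: F1=1 F2=0 -> F1&~F2 -> 1
  row 9 [1001]: F1=1 F2=0 -> F1&~F2 -> 1
  row 10 [1010]: F1=1 F2=1 -> F1&~F2 -> 0
  row 11 [1011]: F1=1 F2=1 -> F1&~F2 -> 0
  row 12 [1100]: F1=1 F2=0 -> F1&~F2 -> 1
  row 13 [1101]: F1=1 F2=0 -> F1&~F2 -> 1
  row 14 [1110]: F1=1 F2=1 -> F1&~F2 -> 0
  row 15 [1111]: F1=1 F2=1 -> F1&~F2 -> 0
Full result column, 4 rows per line (u,v fixed per line; w,z runs 00..11 left to right):
  rows 0-3 [u,v=00]: 0101  = hex 5
  rows 4-7 [u,v=01]: 1111  = hex F
  rows 8-11 [u,v=10]: 1100  = hex C
  rows 12-15 [u,v=11]: 1100  = hex C
Counterexample vector (row 0 .. row 15) = 0101111111001100
Output column grouped in 4s = 0101 1111 1100 1100 = 0x5FCC
Convert to decimal digit by digit (value = value*16 + digit):
  5 -> 5
  5*16 + 15 (F) = 95
  95*16 + 12 (C) = 1532
  1532*16 + 12 (C) = 24524
Decimal = 24524

24524


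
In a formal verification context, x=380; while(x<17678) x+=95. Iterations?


Step 1: x goes from 380 toward 17678 by 95; the body runs while x<17678, so iterations = ceil((bound-start)/step)
Step 2: Distance=17298
Step 3: ceil(17298/95)=183

183


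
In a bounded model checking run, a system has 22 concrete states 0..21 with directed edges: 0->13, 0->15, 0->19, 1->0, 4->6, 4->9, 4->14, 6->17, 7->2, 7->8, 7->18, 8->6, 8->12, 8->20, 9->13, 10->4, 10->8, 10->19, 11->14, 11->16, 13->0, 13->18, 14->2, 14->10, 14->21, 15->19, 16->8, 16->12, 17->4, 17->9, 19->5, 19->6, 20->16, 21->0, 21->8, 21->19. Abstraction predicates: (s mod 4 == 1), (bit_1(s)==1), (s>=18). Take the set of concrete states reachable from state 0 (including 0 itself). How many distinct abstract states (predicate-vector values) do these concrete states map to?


BFS from 0:
Concrete reachable: {0, 2, 4, 5, 6, 8, 9, 10, 12, 13, 14, 15, 16, 17, 18, 19, 20, 21}
Abstract via predicates (s mod 4 == 1), (bit_1(s)==1), (s>=18):
  (0,0,0) <- {0, 4, 8, 12, 16}
  (0,0,1) <- {20}
  (0,1,0) <- {2, 6, 10, 14, 15}
  (0,1,1) <- {18, 19}
  (1,0,0) <- {5, 9, 13, 17}
  (1,0,1) <- {21}
Distinct abstract states = 6

6


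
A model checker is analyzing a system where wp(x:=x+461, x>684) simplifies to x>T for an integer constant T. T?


Formula: wp(x:=E, P) = P[E/x] (substitute E for x in postcondition)
Step 1: Postcondition: x>684
Step 2: Substitute x+461 for x: x+461>684
Step 3: Solve for x: x > 684-461 = 223

223


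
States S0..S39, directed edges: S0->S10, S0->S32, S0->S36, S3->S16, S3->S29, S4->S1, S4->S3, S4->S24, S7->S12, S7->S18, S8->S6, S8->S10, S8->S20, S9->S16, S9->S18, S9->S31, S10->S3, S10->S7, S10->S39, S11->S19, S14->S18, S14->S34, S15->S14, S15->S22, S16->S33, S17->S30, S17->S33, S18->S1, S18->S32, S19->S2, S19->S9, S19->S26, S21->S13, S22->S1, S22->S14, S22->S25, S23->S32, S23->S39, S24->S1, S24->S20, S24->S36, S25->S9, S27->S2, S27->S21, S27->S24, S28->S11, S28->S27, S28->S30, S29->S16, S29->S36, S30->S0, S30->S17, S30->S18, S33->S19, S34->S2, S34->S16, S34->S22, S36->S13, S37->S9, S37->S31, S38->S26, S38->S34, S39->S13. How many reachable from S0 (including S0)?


BFS from S0:
  layer 0: {S0}
  layer 1: {S10, S32, S36}
  layer 2: {S3, S7, S13, S39}
  layer 3: {S12, S16, S18, S29}
  layer 4: {S1, S33}
  layer 5: {S19}
  layer 6: {S2, S9, S26}
  layer 7: {S31}
Reachable set: {S0, S1, S2, S3, S7, S9, S10, S12, S13, S16, S18, S19, S26, S29, S31, S32, S33, S36, S39}
Count = 19

19


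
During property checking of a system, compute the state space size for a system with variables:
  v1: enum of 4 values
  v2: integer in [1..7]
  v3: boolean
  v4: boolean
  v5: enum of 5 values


State space = product of domain sizes of all variables.
Domain sizes:
  v1 (enum of 4 values): 4
  v2 (integer in [1..7]): 7
  v3 (boolean): 2
  v4 (boolean): 2
  v5 (enum of 5 values): 5
Product = 4 * 7 * 2 * 2 * 5 = 560

560


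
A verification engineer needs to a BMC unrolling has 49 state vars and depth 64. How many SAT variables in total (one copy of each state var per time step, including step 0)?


BMC unrolls to depth k, creating one copy of each state var for steps 0..k.
Step count = 64 + 1 = 65 (steps 0 through 64)
Vars per step = 49
Total = 49 * 65 = 3185

3185


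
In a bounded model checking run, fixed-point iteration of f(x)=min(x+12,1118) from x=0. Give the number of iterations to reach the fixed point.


Step 1: x=0, cap=1118, increment=12
Step 2: x grows by 12 each step until capped at 1118; fixed point is x=1118
Step 3: iterations = ceil(1118/12) = 94

94


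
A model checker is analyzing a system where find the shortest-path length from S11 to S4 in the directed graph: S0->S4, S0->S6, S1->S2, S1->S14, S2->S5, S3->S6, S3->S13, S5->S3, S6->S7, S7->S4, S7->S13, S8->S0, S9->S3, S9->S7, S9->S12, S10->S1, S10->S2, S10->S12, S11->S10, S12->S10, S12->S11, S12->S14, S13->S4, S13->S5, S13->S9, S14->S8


BFS layer-by-layer from S11:
  dist 0: {S11}
  dist 1: {S10}
  dist 2: {S1, S2, S12}
  dist 3: {S5, S14}
  dist 4: {S3, S8}
  dist 5: {S0, S6, S13}
  dist 6: {S4, S7, S9}
  -> S4 reached at distance 6
Shortest path length = 6

6


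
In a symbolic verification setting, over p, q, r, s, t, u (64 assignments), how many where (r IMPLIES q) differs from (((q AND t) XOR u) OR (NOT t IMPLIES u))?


F1 = (r IMPLIES q)
F2 = (((q AND t) XOR u) OR (NOT t IMPLIES u))
Evaluate both on each of 64 rows (bits = p,q,r,s,t,u):
  row 0 [000000]: F1=1 F2=0 (differ) -> 1
  row 1 [000001]: F1=1 F2=1 -> 0
  row 2 [000010]: F1=1 F2=1 -> 0
  row 3 [000011]: F1=1 F2=1 -> 0
  row 4 [000100]: F1=1 F2=0 (differ) -> 1
  (every remaining row is evaluated the same way; all 64 results are listed next)
Full result column, 8 rows per line (p,q,r fixed per line; s,t,u runs 000..111 left to right):
  rows 0-7 [p,q,r=000]: 10001000  (ones: 2)
  rows 8-15 [p,q,r=001]: 01110111  (ones: 6)
  rows 16-23 [p,q,r=010]: 10001000  (ones: 2)
  rows 24-31 [p,q,r=011]: 10001000  (ones: 2)
  rows 32-39 [p,q,r=100]: 10001000  (ones: 2)
  rows 40-47 [p,q,r=101]: 01110111  (ones: 6)
  rows 48-55 [p,q,r=110]: 10001000  (ones: 2)
  rows 56-63 [p,q,r=111]: 10001000  (ones: 2)
Disagreements = 2+6+2+2+2+6+2+2 = 24

24


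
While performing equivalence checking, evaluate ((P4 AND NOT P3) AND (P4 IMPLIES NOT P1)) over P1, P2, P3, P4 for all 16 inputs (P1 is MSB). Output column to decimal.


Formula: ((P4 AND NOT P3) AND (P4 IMPLIES NOT P1)) over P1, P2, P3, P4 (16 rows)
Evaluate each row (bits = P1,P2,P3,P4, MSB first):
  row 0 [0000]: ((0 AND NOT 0) AND (0 IMPLIES NOT 0)) -> 0
  row 1 [0001]: ((1 AND NOT 0) AND (1 IMPLIES NOT 0)) -> 1
  row 2 [0010]: ((0 AND NOT 1) AND (0 IMPLIES NOT 0)) -> 0
  row 3 [0011]: ((1 AND NOT 1) AND (1 IMPLIES NOT 0)) -> 0
  row 4 [0100]: ((0 AND NOT 0) AND (0 IMPLIES NOT 0)) -> 0
  row 5 [0101]: ((1 AND NOT 0) AND (1 IMPLIES NOT 0)) -> 1
  row 6 [0110]: ((0 AND NOT 1) AND (0 IMPLIES NOT 0)) -> 0
  row 7 [0111]: ((1 AND NOT 1) AND (1 IMPLIES NOT 0)) -> 0
  row 8 [1000]: ((0 AND NOT 0) AND (0 IMPLIES NOT 1)) -> 0
  row 9 [1001]: ((1 AND NOT 0) AND (1 IMPLIES NOT 1)) -> 0
  row 10 [1010]: ((0 AND NOT 1) AND (0 IMPLIES NOT 1)) -> 0
  row 11 [1011]: ((1 AND NOT 1) AND (1 IMPLIES NOT 1)) -> 0
  row 12 [1100]: ((0 AND NOT 0) AND (0 IMPLIES NOT 1)) -> 0
  row 13 [1101]: ((1 AND NOT 0) AND (1 IMPLIES NOT 1)) -> 0
  row 14 [1110]: ((0 AND NOT 1) AND (0 IMPLIES NOT 1)) -> 0
  row 15 [1111]: ((1 AND NOT 1) AND (1 IMPLIES NOT 1)) -> 0
Full result column, 4 rows per line (P1,P2 fixed per line; P3,P4 runs 00..11 left to right):
  rows 0-3 [P1,P2=00]: 0100  = hex 4
  rows 4-7 [P1,P2=01]: 0100  = hex 4
  rows 8-11 [P1,P2=10]: 0000  = hex 0
  rows 12-15 [P1,P2=11]: 0000  = hex 0
Output column (row 0 .. row 15) = 0100010000000000
Output column grouped in 4s = 0100 0100 0000 0000 = 0x4400
Convert to decimal digit by digit (value = value*16 + digit):
  4 -> 4
  4*16 + 4 = 68
  68*16 + 0 = 1088
  1088*16 + 0 = 17408
Decimal = 17408

17408


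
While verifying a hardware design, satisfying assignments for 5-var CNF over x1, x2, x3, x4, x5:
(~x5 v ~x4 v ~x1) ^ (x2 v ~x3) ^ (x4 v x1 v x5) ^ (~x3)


CNF with 4 clauses over 5 vars (32 assignments).
An assignment satisfies CNF iff every clause has >=1 true literal.
Check each row (bits = x1,x2,x3,x4,x5; clause T/F shown):
  row 0 [00000]: clauses=TTFT -> 0
  row 1 [00001]: clauses=TTTT -> 1
  row 2 [00010]: clauses=TTTT -> 1
  row 3 [00011]: clauses=TTTT -> 1
  row 4 [00100]: clauses=TFFF -> 0
  row 5 [00101]: clauses=TFTF -> 0
  row 6 [00110]: clauses=TFTF -> 0
  row 7 [00111]: clauses=TFTF -> 0
  row 8 [01000]: clauses=TTFT -> 0
  row 9 [01001]: clauses=TTTT -> 1
  row 10 [01010]: clauses=TTTT -> 1
  row 11 [01011]: clauses=TTTT -> 1
  row 12 [01100]: clauses=TTFF -> 0
  row 13 [01101]: clauses=TTTF -> 0
  row 14 [01110]: clauses=TTTF -> 0
  row 15 [01111]: clauses=TTTF -> 0
  row 16 [10000]: clauses=TTTT -> 1
  row 17 [10001]: clauses=TTTT -> 1
  row 18 [10010]: clauses=TTTT -> 1
  row 19 [10011]: clauses=FTTT -> 0
  row 20 [10100]: clauses=TFTF -> 0
  row 21 [10101]: clauses=TFTF -> 0
  row 22 [10110]: clauses=TFTF -> 0
  row 23 [10111]: clauses=FFTF -> 0
  row 24 [11000]: clauses=TTTT -> 1
  row 25 [11001]: clauses=TTTT -> 1
  row 26 [11010]: clauses=TTTT -> 1
  row 27 [11011]: clauses=FTTT -> 0
  row 28 [11100]: clauses=TTTF -> 0
  row 29 [11101]: clauses=TTTF -> 0
  row 30 [11110]: clauses=TTTF -> 0
  row 31 [11111]: clauses=FTTF -> 0
Full result column, 8 rows per line (x1,x2 fixed per line; x3,x4,x5 runs 000..111 left to right):
  rows 0-7 [x1,x2=00]: 01110000  (ones: 3)
  rows 8-15 [x1,x2=01]: 01110000  (ones: 3)
  rows 16-23 [x1,x2=10]: 11100000  (ones: 3)
  rows 24-31 [x1,x2=11]: 11100000  (ones: 3)
Satisfying assignments = 3+3+3+3 = 12

12


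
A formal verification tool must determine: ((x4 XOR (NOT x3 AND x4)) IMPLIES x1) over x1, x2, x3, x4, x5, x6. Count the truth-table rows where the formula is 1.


Formula: ((x4 XOR (NOT x3 AND x4)) IMPLIES x1) over 6 vars (64 rows)
Evaluate each row (x1, x2, x3, x4, x5, x6 as bits, MSB first):
  row 0 [000000]: ((0 XOR (NOT 0 AND 0)) IMPLIES 0) -> 1
  row 1 [000001]: ((0 XOR (NOT 0 AND 0)) IMPLIES 0) -> 1
  row 2 [000010]: ((0 XOR (NOT 0 AND 0)) IMPLIES 0) -> 1
  row 3 [000011]: ((0 XOR (NOT 0 AND 0)) IMPLIES 0) -> 1
  row 4 [000100]: ((1 XOR (NOT 0 AND 1)) IMPLIES 0) -> 1
  (every remaining row is evaluated the same way; all 64 results are listed next)
Full result column, 8 rows per line (x1,x2,x3 fixed per line; x4,x5,x6 runs 000..111 left to right):
  rows 0-7 [x1,x2,x3=000]: 11111111  (ones: 8)
  rows 8-15 [x1,x2,x3=001]: 11110000  (ones: 4)
  rows 16-23 [x1,x2,x3=010]: 11111111  (ones: 8)
  rows 24-31 [x1,x2,x3=011]: 11110000  (ones: 4)
  rows 32-39 [x1,x2,x3=100]: 11111111  (ones: 8)
  rows 40-47 [x1,x2,x3=101]: 11111111  (ones: 8)
  rows 48-55 [x1,x2,x3=110]: 11111111  (ones: 8)
  rows 56-63 [x1,x2,x3=111]: 11111111  (ones: 8)
Count of 1-rows = 8+4+8+4+8+8+8+8 = 56

56


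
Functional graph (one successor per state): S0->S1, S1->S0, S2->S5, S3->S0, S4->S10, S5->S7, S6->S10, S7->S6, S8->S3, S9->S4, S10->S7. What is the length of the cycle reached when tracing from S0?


Trace from S0 until a state repeats:
  S0 -> S1 -> S0
S0 first seen at step 0, revisited at step 2.
Cycle length = 2 - 0 = 2

2


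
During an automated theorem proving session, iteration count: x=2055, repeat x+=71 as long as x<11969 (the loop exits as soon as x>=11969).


Step 1: x goes from 2055 toward 11969 by 71; the body runs while x<11969, so iterations = ceil((bound-start)/step)
Step 2: Distance=9914
Step 3: ceil(9914/71)=140

140


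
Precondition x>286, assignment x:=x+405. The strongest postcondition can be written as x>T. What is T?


Formula: sp(P, x:=E) = exists old_x. (x = E[old_x/x]) AND P[old_x/x] (old_x is the value of x before the assignment; eliminate old_x by solving x = E[old_x/x] for old_x)
Step 1: Precondition P: x>286, i.e. old_x > 286
Step 2: Assignment gives x = old_x + 405, so old_x = x - 405
Step 3: Substitute into P: x - 405 > 286
Step 4: Simplify: x > 286+405 = 691

691


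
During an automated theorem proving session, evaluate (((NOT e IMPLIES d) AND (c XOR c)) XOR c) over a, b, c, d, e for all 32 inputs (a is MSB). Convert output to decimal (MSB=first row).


Formula: (((NOT e IMPLIES d) AND (c XOR c)) XOR c) over a, b, c, d, e (32 rows)
Evaluate each row (bits = a,b,c,d,e, MSB first):
  row 0 [00000]: (((NOT 0 IMPLIES 0) AND (0 XOR 0)) XOR 0) -> 0
  row 1 [00001]: (((NOT 1 IMPLIES 0) AND (0 XOR 0)) XOR 0) -> 0
  row 2 [00010]: (((NOT 0 IMPLIES 1) AND (0 XOR 0)) XOR 0) -> 0
  row 3 [00011]: (((NOT 1 IMPLIES 1) AND (0 XOR 0)) XOR 0) -> 0
  row 4 [00100]: (((NOT 0 IMPLIES 0) AND (1 XOR 1)) XOR 1) -> 1
  row 5 [00101]: (((NOT 1 IMPLIES 0) AND (1 XOR 1)) XOR 1) -> 1
  row 6 [00110]: (((NOT 0 IMPLIES 1) AND (1 XOR 1)) XOR 1) -> 1
  row 7 [00111]: (((NOT 1 IMPLIES 1) AND (1 XOR 1)) XOR 1) -> 1
  row 8 [01000]: (((NOT 0 IMPLIES 0) AND (0 XOR 0)) XOR 0) -> 0
  row 9 [01001]: (((NOT 1 IMPLIES 0) AND (0 XOR 0)) XOR 0) -> 0
  row 10 [01010]: (((NOT 0 IMPLIES 1) AND (0 XOR 0)) XOR 0) -> 0
  row 11 [01011]: (((NOT 1 IMPLIES 1) AND (0 XOR 0)) XOR 0) -> 0
  row 12 [01100]: (((NOT 0 IMPLIES 0) AND (1 XOR 1)) XOR 1) -> 1
  row 13 [01101]: (((NOT 1 IMPLIES 0) AND (1 XOR 1)) XOR 1) -> 1
  row 14 [01110]: (((NOT 0 IMPLIES 1) AND (1 XOR 1)) XOR 1) -> 1
  row 15 [01111]: (((NOT 1 IMPLIES 1) AND (1 XOR 1)) XOR 1) -> 1
  row 16 [10000]: (((NOT 0 IMPLIES 0) AND (0 XOR 0)) XOR 0) -> 0
  row 17 [10001]: (((NOT 1 IMPLIES 0) AND (0 XOR 0)) XOR 0) -> 0
  row 18 [10010]: (((NOT 0 IMPLIES 1) AND (0 XOR 0)) XOR 0) -> 0
  row 19 [10011]: (((NOT 1 IMPLIES 1) AND (0 XOR 0)) XOR 0) -> 0
  row 20 [10100]: (((NOT 0 IMPLIES 0) AND (1 XOR 1)) XOR 1) -> 1
  row 21 [10101]: (((NOT 1 IMPLIES 0) AND (1 XOR 1)) XOR 1) -> 1
  row 22 [10110]: (((NOT 0 IMPLIES 1) AND (1 XOR 1)) XOR 1) -> 1
  row 23 [10111]: (((NOT 1 IMPLIES 1) AND (1 XOR 1)) XOR 1) -> 1
  row 24 [11000]: (((NOT 0 IMPLIES 0) AND (0 XOR 0)) XOR 0) -> 0
  row 25 [11001]: (((NOT 1 IMPLIES 0) AND (0 XOR 0)) XOR 0) -> 0
  row 26 [11010]: (((NOT 0 IMPLIES 1) AND (0 XOR 0)) XOR 0) -> 0
  row 27 [11011]: (((NOT 1 IMPLIES 1) AND (0 XOR 0)) XOR 0) -> 0
  row 28 [11100]: (((NOT 0 IMPLIES 0) AND (1 XOR 1)) XOR 1) -> 1
  row 29 [11101]: (((NOT 1 IMPLIES 0) AND (1 XOR 1)) XOR 1) -> 1
  row 30 [11110]: (((NOT 0 IMPLIES 1) AND (1 XOR 1)) XOR 1) -> 1
  row 31 [11111]: (((NOT 1 IMPLIES 1) AND (1 XOR 1)) XOR 1) -> 1
Full result column, 4 rows per line (a,b,c fixed per line; d,e runs 00..11 left to right):
  rows 0-3 [a,b,c=000]: 0000  = hex 0
  rows 4-7 [a,b,c=001]: 1111  = hex F
  rows 8-11 [a,b,c=010]: 0000  = hex 0
  rows 12-15 [a,b,c=011]: 1111  = hex F
  rows 16-19 [a,b,c=100]: 0000  = hex 0
  rows 20-23 [a,b,c=101]: 1111  = hex F
  rows 24-27 [a,b,c=110]: 0000  = hex 0
  rows 28-31 [a,b,c=111]: 1111  = hex F
Output column (row 0 .. row 31) = 00001111000011110000111100001111
Output column grouped in 4s = 0000 1111 0000 1111 0000 1111 0000 1111 = 0x0F0F0F0F
Convert to decimal digit by digit (value = value*16 + digit):
  0 -> 0
  0*16 + 15 (F) = 15
  15*16 + 0 = 240
  240*16 + 15 (F) = 3855
  3855*16 + 0 = 61680
  61680*16 + 15 (F) = 986895
  986895*16 + 0 = 15790320
  15790320*16 + 15 (F) = 252645135
Decimal = 252645135

252645135


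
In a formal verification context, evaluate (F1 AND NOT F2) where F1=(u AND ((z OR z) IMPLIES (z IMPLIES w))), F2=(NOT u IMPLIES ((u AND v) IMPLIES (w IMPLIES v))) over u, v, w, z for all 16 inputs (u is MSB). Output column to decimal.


F1 = (u AND ((z OR z) IMPLIES (z IMPLIES w)))
F2 = (NOT u IMPLIES ((u AND v) IMPLIES (w IMPLIES v)))
Counterexample to F1=>F2 is where F1=1 and F2=0.
Evaluate each row (bits = u,v,w,z, MSB first):
  row 0 [0000]: F1=0 F2=1 -> F1&~F2 -> 0
  row 1 [0001]: F1=0 F2=1 -> F1&~F2 -> 0
  row 2 [0010]: F1=0 F2=1 -> F1&~F2 -> 0
  row 3 [0011]: F1=0 F2=1 -> F1&~F2 -> 0
  row 4 [0100]: F1=0 F2=1 -> F1&~F2 -> 0
  row 5 [0101]: F1=0 F2=1 -> F1&~F2 -> 0
  row 6 [0110]: F1=0 F2=1 -> F1&~F2 -> 0
  row 7 [0111]: F1=0 F2=1 -> F1&~F2 -> 0
  row 8 [1000]: F1=1 F2=1 -> F1&~F2 -> 0
  row 9 [1001]: F1=0 F2=1 -> F1&~F2 -> 0
  row 10 [1010]: F1=1 F2=1 -> F1&~F2 -> 0
  row 11 [1011]: F1=1 F2=1 -> F1&~F2 -> 0
  row 12 [1100]: F1=1 F2=1 -> F1&~F2 -> 0
  row 13 [1101]: F1=0 F2=1 -> F1&~F2 -> 0
  row 14 [1110]: F1=1 F2=1 -> F1&~F2 -> 0
  row 15 [1111]: F1=1 F2=1 -> F1&~F2 -> 0
Full result column, 4 rows per line (u,v fixed per line; w,z runs 00..11 left to right):
  rows 0-3 [u,v=00]: 0000  = hex 0
  rows 4-7 [u,v=01]: 0000  = hex 0
  rows 8-11 [u,v=10]: 0000  = hex 0
  rows 12-15 [u,v=11]: 0000  = hex 0
Counterexample vector (row 0 .. row 15) = 0000000000000000
Output column grouped in 4s = 0000 0000 0000 0000 = 0x0000
Convert to decimal digit by digit (value = value*16 + digit):
  0 -> 0
  0*16 + 0 = 0
  0*16 + 0 = 0
  0*16 + 0 = 0
Decimal = 0

0


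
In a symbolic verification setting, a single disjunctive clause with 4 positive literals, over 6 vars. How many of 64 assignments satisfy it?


Step 1: Total=2^6=64
Step 2: Unsat when all 4 false: 2^2=4
Step 3: Sat=64-4=60

60


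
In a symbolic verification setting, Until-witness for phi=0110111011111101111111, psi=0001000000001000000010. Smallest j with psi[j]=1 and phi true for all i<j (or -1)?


(phi U psi) at 0: need smallest j with psi[j]=1 and phi[i]=1 for all i in [0,j).
Scan from step 0:
  step 0: phi=0 -> phi-prefix broken from here
  step 3: psi=1 but phi already failed -> not a witness
  step 12: psi=1 but phi already failed -> not a witness
  step 20: psi=1 but phi already failed -> not a witness
  end of trace: no witness -> -1
Witness step = -1

-1


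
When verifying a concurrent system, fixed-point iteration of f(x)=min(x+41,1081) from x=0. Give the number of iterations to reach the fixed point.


Step 1: x=0, cap=1081, increment=41
Step 2: x grows by 41 each step until capped at 1081; fixed point is x=1081
Step 3: iterations = ceil(1081/41) = 27

27


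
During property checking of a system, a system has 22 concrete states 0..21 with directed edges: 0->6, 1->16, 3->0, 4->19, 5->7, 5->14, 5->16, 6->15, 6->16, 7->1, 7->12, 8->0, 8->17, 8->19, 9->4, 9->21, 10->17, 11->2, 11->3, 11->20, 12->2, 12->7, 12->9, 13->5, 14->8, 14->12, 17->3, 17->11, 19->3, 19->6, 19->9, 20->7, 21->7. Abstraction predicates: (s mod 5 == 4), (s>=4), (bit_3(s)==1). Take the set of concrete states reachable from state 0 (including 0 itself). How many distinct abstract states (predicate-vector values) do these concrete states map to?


BFS from 0:
Concrete reachable: {0, 6, 15, 16}
Abstract via predicates (s mod 5 == 4), (s>=4), (bit_3(s)==1):
  (0,0,0) <- {0}
  (0,1,0) <- {6, 16}
  (0,1,1) <- {15}
Distinct abstract states = 3

3


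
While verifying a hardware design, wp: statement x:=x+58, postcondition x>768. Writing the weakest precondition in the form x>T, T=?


Formula: wp(x:=E, P) = P[E/x] (substitute E for x in postcondition)
Step 1: Postcondition: x>768
Step 2: Substitute x+58 for x: x+58>768
Step 3: Solve for x: x > 768-58 = 710

710


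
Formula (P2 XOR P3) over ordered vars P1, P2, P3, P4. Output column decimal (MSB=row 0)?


Formula: (P2 XOR P3) over P1, P2, P3, P4 (16 rows)
Evaluate each row (bits = P1,P2,P3,P4, MSB first):
  row 0 [0000]: (0 XOR 0) -> 0
  row 1 [0001]: (0 XOR 0) -> 0
  row 2 [0010]: (0 XOR 1) -> 1
  row 3 [0011]: (0 XOR 1) -> 1
  row 4 [0100]: (1 XOR 0) -> 1
  row 5 [0101]: (1 XOR 0) -> 1
  row 6 [0110]: (1 XOR 1) -> 0
  row 7 [0111]: (1 XOR 1) -> 0
  row 8 [1000]: (0 XOR 0) -> 0
  row 9 [1001]: (0 XOR 0) -> 0
  row 10 [1010]: (0 XOR 1) -> 1
  row 11 [1011]: (0 XOR 1) -> 1
  row 12 [1100]: (1 XOR 0) -> 1
  row 13 [1101]: (1 XOR 0) -> 1
  row 14 [1110]: (1 XOR 1) -> 0
  row 15 [1111]: (1 XOR 1) -> 0
Full result column, 4 rows per line (P1,P2 fixed per line; P3,P4 runs 00..11 left to right):
  rows 0-3 [P1,P2=00]: 0011  = hex 3
  rows 4-7 [P1,P2=01]: 1100  = hex C
  rows 8-11 [P1,P2=10]: 0011  = hex 3
  rows 12-15 [P1,P2=11]: 1100  = hex C
Output column (row 0 .. row 15) = 0011110000111100
Output column grouped in 4s = 0011 1100 0011 1100 = 0x3C3C
Convert to decimal digit by digit (value = value*16 + digit):
  3 -> 3
  3*16 + 12 (C) = 60
  60*16 + 3 = 963
  963*16 + 12 (C) = 15420
Decimal = 15420

15420


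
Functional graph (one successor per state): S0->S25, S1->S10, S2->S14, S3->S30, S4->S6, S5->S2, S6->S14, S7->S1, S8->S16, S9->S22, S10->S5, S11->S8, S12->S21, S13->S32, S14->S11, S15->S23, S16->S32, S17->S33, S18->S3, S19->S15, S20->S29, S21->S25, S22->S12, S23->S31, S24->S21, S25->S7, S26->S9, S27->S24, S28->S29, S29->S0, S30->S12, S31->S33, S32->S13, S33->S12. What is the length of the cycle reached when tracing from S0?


Trace from S0 until a state repeats:
  S0 -> S25 -> S7 -> S1 -> S10 -> S5 -> S2 -> S14 -> S11 -> S8 -> S16 -> S32 -> S13 -> S32
S32 first seen at step 11, revisited at step 13.
Cycle length = 13 - 11 = 2

2


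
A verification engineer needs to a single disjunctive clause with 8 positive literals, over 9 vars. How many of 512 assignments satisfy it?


Step 1: Total=2^9=512
Step 2: Unsat when all 8 false: 2^1=2
Step 3: Sat=512-2=510

510


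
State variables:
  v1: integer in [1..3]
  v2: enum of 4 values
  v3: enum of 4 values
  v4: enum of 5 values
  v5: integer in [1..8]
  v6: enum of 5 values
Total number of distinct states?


State space = product of domain sizes of all variables.
Domain sizes:
  v1 (integer in [1..3]): 3
  v2 (enum of 4 values): 4
  v3 (enum of 4 values): 4
  v4 (enum of 5 values): 5
  v5 (integer in [1..8]): 8
  v6 (enum of 5 values): 5
Product = 3 * 4 * 4 * 5 * 8 * 5 = 9600

9600


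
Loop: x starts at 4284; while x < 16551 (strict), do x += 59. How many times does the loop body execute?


Step 1: x goes from 4284 toward 16551 by 59; the body runs while x<16551, so iterations = ceil((bound-start)/step)
Step 2: Distance=12267
Step 3: ceil(12267/59)=208

208


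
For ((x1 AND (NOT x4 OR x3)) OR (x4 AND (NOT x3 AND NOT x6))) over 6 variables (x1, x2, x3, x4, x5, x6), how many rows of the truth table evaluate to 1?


Formula: ((x1 AND (NOT x4 OR x3)) OR (x4 AND (NOT x3 AND NOT x6))) over 6 vars (64 rows)
Evaluate each row (x1, x2, x3, x4, x5, x6 as bits, MSB first):
  row 0 [000000]: ((0 AND (NOT 0 OR 0)) OR (0 AND (NOT 0 AND NOT 0))) -> 0
  row 1 [000001]: ((0 AND (NOT 0 OR 0)) OR (0 AND (NOT 0 AND NOT 1))) -> 0
  row 2 [000010]: ((0 AND (NOT 0 OR 0)) OR (0 AND (NOT 0 AND NOT 0))) -> 0
  row 3 [000011]: ((0 AND (NOT 0 OR 0)) OR (0 AND (NOT 0 AND NOT 1))) -> 0
  row 4 [000100]: ((0 AND (NOT 1 OR 0)) OR (1 AND (NOT 0 AND NOT 0))) -> 1
  (every remaining row is evaluated the same way; all 64 results are listed next)
Full result column, 8 rows per line (x1,x2,x3 fixed per line; x4,x5,x6 runs 000..111 left to right):
  rows 0-7 [x1,x2,x3=000]: 00001010  (ones: 2)
  rows 8-15 [x1,x2,x3=001]: 00000000  (ones: 0)
  rows 16-23 [x1,x2,x3=010]: 00001010  (ones: 2)
  rows 24-31 [x1,x2,x3=011]: 00000000  (ones: 0)
  rows 32-39 [x1,x2,x3=100]: 11111010  (ones: 6)
  rows 40-47 [x1,x2,x3=101]: 11111111  (ones: 8)
  rows 48-55 [x1,x2,x3=110]: 11111010  (ones: 6)
  rows 56-63 [x1,x2,x3=111]: 11111111  (ones: 8)
Count of 1-rows = 2+0+2+0+6+8+6+8 = 32

32


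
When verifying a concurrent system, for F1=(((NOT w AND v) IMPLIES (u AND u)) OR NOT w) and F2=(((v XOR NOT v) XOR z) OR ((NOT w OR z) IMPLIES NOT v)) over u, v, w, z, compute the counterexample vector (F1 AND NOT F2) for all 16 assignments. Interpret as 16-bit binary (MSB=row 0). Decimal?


F1 = (((NOT w AND v) IMPLIES (u AND u)) OR NOT w)
F2 = (((v XOR NOT v) XOR z) OR ((NOT w OR z) IMPLIES NOT v))
Counterexample to F1=>F2 is where F1=1 and F2=0.
Evaluate each row (bits = u,v,w,z, MSB first):
  row 0 [0000]: F1=1 F2=1 -> F1&~F2 -> 0
  row 1 [0001]: F1=1 F2=1 -> F1&~F2 -> 0
  row 2 [0010]: F1=1 F2=1 -> F1&~F2 -> 0
  row 3 [0011]: F1=1 F2=1 -> F1&~F2 -> 0
  row 4 [0100]: F1=1 F2=1 -> F1&~F2 -> 0
  row 5 [0101]: F1=1 F2=0 -> F1&~F2 -> 1
  row 6 [0110]: F1=1 F2=1 -> F1&~F2 -> 0
  row 7 [0111]: F1=1 F2=0 -> F1&~F2 -> 1
  row 8 [1000]: F1=1 F2=1 -> F1&~F2 -> 0
  row 9 [1001]: F1=1 F2=1 -> F1&~F2 -> 0
  row 10 [1010]: F1=1 F2=1 -> F1&~F2 -> 0
  row 11 [1011]: F1=1 F2=1 -> F1&~F2 -> 0
  row 12 [1100]: F1=1 F2=1 -> F1&~F2 -> 0
  row 13 [1101]: F1=1 F2=0 -> F1&~F2 -> 1
  row 14 [1110]: F1=1 F2=1 -> F1&~F2 -> 0
  row 15 [1111]: F1=1 F2=0 -> F1&~F2 -> 1
Full result column, 4 rows per line (u,v fixed per line; w,z runs 00..11 left to right):
  rows 0-3 [u,v=00]: 0000  = hex 0
  rows 4-7 [u,v=01]: 0101  = hex 5
  rows 8-11 [u,v=10]: 0000  = hex 0
  rows 12-15 [u,v=11]: 0101  = hex 5
Counterexample vector (row 0 .. row 15) = 0000010100000101
Output column grouped in 4s = 0000 0101 0000 0101 = 0x0505
Convert to decimal digit by digit (value = value*16 + digit):
  0 -> 0
  0*16 + 5 = 5
  5*16 + 0 = 80
  80*16 + 5 = 1285
Decimal = 1285

1285


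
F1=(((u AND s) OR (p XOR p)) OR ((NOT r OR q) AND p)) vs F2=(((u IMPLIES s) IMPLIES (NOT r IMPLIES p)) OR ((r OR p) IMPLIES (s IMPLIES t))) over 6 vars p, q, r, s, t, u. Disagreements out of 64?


F1 = (((u AND s) OR (p XOR p)) OR ((NOT r OR q) AND p))
F2 = (((u IMPLIES s) IMPLIES (NOT r IMPLIES p)) OR ((r OR p) IMPLIES (s IMPLIES t)))
Evaluate both on each of 64 rows (bits = p,q,r,s,t,u):
  row 0 [000000]: F1=0 F2=1 (differ) -> 1
  row 1 [000001]: F1=0 F2=1 (differ) -> 1
  row 2 [000010]: F1=0 F2=1 (differ) -> 1
  row 3 [000011]: F1=0 F2=1 (differ) -> 1
  row 4 [000100]: F1=0 F2=1 (differ) -> 1
  (every remaining row is evaluated the same way; all 64 results are listed next)
Full result column, 8 rows per line (p,q,r fixed per line; s,t,u runs 000..111 left to right):
  rows 0-7 [p,q,r=000]: 11111010  (ones: 6)
  rows 8-15 [p,q,r=001]: 11111010  (ones: 6)
  rows 16-23 [p,q,r=010]: 11111010  (ones: 6)
  rows 24-31 [p,q,r=011]: 11111010  (ones: 6)
  rows 32-39 [p,q,r=100]: 00000000  (ones: 0)
  rows 40-47 [p,q,r=101]: 11111010  (ones: 6)
  rows 48-55 [p,q,r=110]: 00000000  (ones: 0)
  rows 56-63 [p,q,r=111]: 00000000  (ones: 0)
Disagreements = 6+6+6+6+0+6+0+0 = 30

30


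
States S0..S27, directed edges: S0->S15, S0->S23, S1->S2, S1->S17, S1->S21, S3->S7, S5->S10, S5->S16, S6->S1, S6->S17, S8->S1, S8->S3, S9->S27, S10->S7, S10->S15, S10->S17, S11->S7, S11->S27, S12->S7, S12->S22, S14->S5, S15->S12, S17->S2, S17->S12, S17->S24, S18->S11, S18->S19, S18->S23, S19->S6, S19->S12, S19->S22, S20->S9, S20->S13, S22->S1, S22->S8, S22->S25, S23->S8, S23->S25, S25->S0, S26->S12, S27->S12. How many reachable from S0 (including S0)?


BFS from S0:
  layer 0: {S0}
  layer 1: {S15, S23}
  layer 2: {S8, S12, S25}
  layer 3: {S1, S3, S7, S22}
  layer 4: {S2, S17, S21}
  layer 5: {S24}
Reachable set: {S0, S1, S2, S3, S7, S8, S12, S15, S17, S21, S22, S23, S24, S25}
Count = 14

14


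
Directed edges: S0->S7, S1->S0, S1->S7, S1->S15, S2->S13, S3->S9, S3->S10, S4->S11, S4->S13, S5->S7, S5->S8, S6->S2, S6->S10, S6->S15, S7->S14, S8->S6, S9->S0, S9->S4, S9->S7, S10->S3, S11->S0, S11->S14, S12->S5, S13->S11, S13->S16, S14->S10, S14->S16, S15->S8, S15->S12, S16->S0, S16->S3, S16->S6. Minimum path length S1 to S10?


BFS layer-by-layer from S1:
  dist 0: {S1}
  dist 1: {S0, S7, S15}
  dist 2: {S8, S12, S14}
  dist 3: {S5, S6, S10, S16}
  -> S10 reached at distance 3
Shortest path length = 3

3


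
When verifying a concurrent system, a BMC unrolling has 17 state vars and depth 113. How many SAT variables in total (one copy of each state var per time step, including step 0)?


BMC unrolls to depth k, creating one copy of each state var for steps 0..k.
Step count = 113 + 1 = 114 (steps 0 through 113)
Vars per step = 17
Total = 17 * 114 = 1938

1938


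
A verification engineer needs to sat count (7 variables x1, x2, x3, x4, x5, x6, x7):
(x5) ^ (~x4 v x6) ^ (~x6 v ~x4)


CNF with 3 clauses over 7 vars (128 assignments).
An assignment satisfies CNF iff every clause has >=1 true literal.
Check each row (bits = x1,x2,x3,x4,x5,x6,x7; clause T/F shown):
  row 0 [0000000]: clauses=FTT -> 0
  row 1 [0000001]: clauses=FTT -> 0
  row 2 [0000010]: clauses=FTT -> 0
  row 3 [0000011]: clauses=FTT -> 0
  row 4 [0000100]: clauses=TTT -> 1
  (every remaining row is evaluated the same way; all 128 results are listed next)
Full result column, 8 rows per line (x1,x2,x3,x4 fixed per line; x5,x6,x7 runs 000..111 left to right):
  rows 0-7 [x1,x2,x3,x4=0000]: 00001111  (ones: 4)
  rows 8-15 [x1,x2,x3,x4=0001]: 00000000  (ones: 0)
  rows 16-23 [x1,x2,x3,x4=0010]: 00001111  (ones: 4)
  rows 24-31 [x1,x2,x3,x4=0011]: 00000000  (ones: 0)
  rows 32-39 [x1,x2,x3,x4=0100]: 00001111  (ones: 4)
  rows 40-47 [x1,x2,x3,x4=0101]: 00000000  (ones: 0)
  rows 48-55 [x1,x2,x3,x4=0110]: 00001111  (ones: 4)
  rows 56-63 [x1,x2,x3,x4=0111]: 00000000  (ones: 0)
  rows 64-71 [x1,x2,x3,x4=1000]: 00001111  (ones: 4)
  rows 72-79 [x1,x2,x3,x4=1001]: 00000000  (ones: 0)
  rows 80-87 [x1,x2,x3,x4=1010]: 00001111  (ones: 4)
  rows 88-95 [x1,x2,x3,x4=1011]: 00000000  (ones: 0)
  rows 96-103 [x1,x2,x3,x4=1100]: 00001111  (ones: 4)
  rows 104-111 [x1,x2,x3,x4=1101]: 00000000  (ones: 0)
  rows 112-119 [x1,x2,x3,x4=1110]: 00001111  (ones: 4)
  rows 120-127 [x1,x2,x3,x4=1111]: 00000000  (ones: 0)
Satisfying assignments = 4+0+4+0+4+0+4+0+4+0+4+0+4+0+4+0 = 32

32


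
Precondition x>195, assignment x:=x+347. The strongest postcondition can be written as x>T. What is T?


Formula: sp(P, x:=E) = exists old_x. (x = E[old_x/x]) AND P[old_x/x] (old_x is the value of x before the assignment; eliminate old_x by solving x = E[old_x/x] for old_x)
Step 1: Precondition P: x>195, i.e. old_x > 195
Step 2: Assignment gives x = old_x + 347, so old_x = x - 347
Step 3: Substitute into P: x - 347 > 195
Step 4: Simplify: x > 195+347 = 542

542


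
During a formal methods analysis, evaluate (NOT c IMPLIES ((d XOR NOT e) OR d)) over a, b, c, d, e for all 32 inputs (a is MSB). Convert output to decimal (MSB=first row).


Formula: (NOT c IMPLIES ((d XOR NOT e) OR d)) over a, b, c, d, e (32 rows)
Evaluate each row (bits = a,b,c,d,e, MSB first):
  row 0 [00000]: (NOT 0 IMPLIES ((0 XOR NOT 0) OR 0)) -> 1
  row 1 [00001]: (NOT 0 IMPLIES ((0 XOR NOT 1) OR 0)) -> 0
  row 2 [00010]: (NOT 0 IMPLIES ((1 XOR NOT 0) OR 1)) -> 1
  row 3 [00011]: (NOT 0 IMPLIES ((1 XOR NOT 1) OR 1)) -> 1
  row 4 [00100]: (NOT 1 IMPLIES ((0 XOR NOT 0) OR 0)) -> 1
  row 5 [00101]: (NOT 1 IMPLIES ((0 XOR NOT 1) OR 0)) -> 1
  row 6 [00110]: (NOT 1 IMPLIES ((1 XOR NOT 0) OR 1)) -> 1
  row 7 [00111]: (NOT 1 IMPLIES ((1 XOR NOT 1) OR 1)) -> 1
  row 8 [01000]: (NOT 0 IMPLIES ((0 XOR NOT 0) OR 0)) -> 1
  row 9 [01001]: (NOT 0 IMPLIES ((0 XOR NOT 1) OR 0)) -> 0
  row 10 [01010]: (NOT 0 IMPLIES ((1 XOR NOT 0) OR 1)) -> 1
  row 11 [01011]: (NOT 0 IMPLIES ((1 XOR NOT 1) OR 1)) -> 1
  row 12 [01100]: (NOT 1 IMPLIES ((0 XOR NOT 0) OR 0)) -> 1
  row 13 [01101]: (NOT 1 IMPLIES ((0 XOR NOT 1) OR 0)) -> 1
  row 14 [01110]: (NOT 1 IMPLIES ((1 XOR NOT 0) OR 1)) -> 1
  row 15 [01111]: (NOT 1 IMPLIES ((1 XOR NOT 1) OR 1)) -> 1
  row 16 [10000]: (NOT 0 IMPLIES ((0 XOR NOT 0) OR 0)) -> 1
  row 17 [10001]: (NOT 0 IMPLIES ((0 XOR NOT 1) OR 0)) -> 0
  row 18 [10010]: (NOT 0 IMPLIES ((1 XOR NOT 0) OR 1)) -> 1
  row 19 [10011]: (NOT 0 IMPLIES ((1 XOR NOT 1) OR 1)) -> 1
  row 20 [10100]: (NOT 1 IMPLIES ((0 XOR NOT 0) OR 0)) -> 1
  row 21 [10101]: (NOT 1 IMPLIES ((0 XOR NOT 1) OR 0)) -> 1
  row 22 [10110]: (NOT 1 IMPLIES ((1 XOR NOT 0) OR 1)) -> 1
  row 23 [10111]: (NOT 1 IMPLIES ((1 XOR NOT 1) OR 1)) -> 1
  row 24 [11000]: (NOT 0 IMPLIES ((0 XOR NOT 0) OR 0)) -> 1
  row 25 [11001]: (NOT 0 IMPLIES ((0 XOR NOT 1) OR 0)) -> 0
  row 26 [11010]: (NOT 0 IMPLIES ((1 XOR NOT 0) OR 1)) -> 1
  row 27 [11011]: (NOT 0 IMPLIES ((1 XOR NOT 1) OR 1)) -> 1
  row 28 [11100]: (NOT 1 IMPLIES ((0 XOR NOT 0) OR 0)) -> 1
  row 29 [11101]: (NOT 1 IMPLIES ((0 XOR NOT 1) OR 0)) -> 1
  row 30 [11110]: (NOT 1 IMPLIES ((1 XOR NOT 0) OR 1)) -> 1
  row 31 [11111]: (NOT 1 IMPLIES ((1 XOR NOT 1) OR 1)) -> 1
Full result column, 4 rows per line (a,b,c fixed per line; d,e runs 00..11 left to right):
  rows 0-3 [a,b,c=000]: 1011  = hex B
  rows 4-7 [a,b,c=001]: 1111  = hex F
  rows 8-11 [a,b,c=010]: 1011  = hex B
  rows 12-15 [a,b,c=011]: 1111  = hex F
  rows 16-19 [a,b,c=100]: 1011  = hex B
  rows 20-23 [a,b,c=101]: 1111  = hex F
  rows 24-27 [a,b,c=110]: 1011  = hex B
  rows 28-31 [a,b,c=111]: 1111  = hex F
Output column (row 0 .. row 31) = 10111111101111111011111110111111
Output column grouped in 4s = 1011 1111 1011 1111 1011 1111 1011 1111 = 0xBFBFBFBF
Convert to decimal digit by digit (value = value*16 + digit):
  B -> 11
  11*16 + 15 (F) = 191
  191*16 + 11 (B) = 3067
  3067*16 + 15 (F) = 49087
  49087*16 + 11 (B) = 785403
  785403*16 + 15 (F) = 12566463
  12566463*16 + 11 (B) = 201063419
  201063419*16 + 15 (F) = 3217014719
Decimal = 3217014719

3217014719
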